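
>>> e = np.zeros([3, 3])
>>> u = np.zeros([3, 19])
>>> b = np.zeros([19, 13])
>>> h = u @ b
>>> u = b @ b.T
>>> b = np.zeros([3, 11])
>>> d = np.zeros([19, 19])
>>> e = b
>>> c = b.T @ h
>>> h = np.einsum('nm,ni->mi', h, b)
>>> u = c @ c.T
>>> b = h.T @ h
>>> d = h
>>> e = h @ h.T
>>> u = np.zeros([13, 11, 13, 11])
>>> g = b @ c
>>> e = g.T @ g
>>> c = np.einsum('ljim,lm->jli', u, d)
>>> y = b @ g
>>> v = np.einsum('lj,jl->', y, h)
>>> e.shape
(13, 13)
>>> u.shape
(13, 11, 13, 11)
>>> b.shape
(11, 11)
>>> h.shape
(13, 11)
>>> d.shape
(13, 11)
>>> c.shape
(11, 13, 13)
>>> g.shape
(11, 13)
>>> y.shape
(11, 13)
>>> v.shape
()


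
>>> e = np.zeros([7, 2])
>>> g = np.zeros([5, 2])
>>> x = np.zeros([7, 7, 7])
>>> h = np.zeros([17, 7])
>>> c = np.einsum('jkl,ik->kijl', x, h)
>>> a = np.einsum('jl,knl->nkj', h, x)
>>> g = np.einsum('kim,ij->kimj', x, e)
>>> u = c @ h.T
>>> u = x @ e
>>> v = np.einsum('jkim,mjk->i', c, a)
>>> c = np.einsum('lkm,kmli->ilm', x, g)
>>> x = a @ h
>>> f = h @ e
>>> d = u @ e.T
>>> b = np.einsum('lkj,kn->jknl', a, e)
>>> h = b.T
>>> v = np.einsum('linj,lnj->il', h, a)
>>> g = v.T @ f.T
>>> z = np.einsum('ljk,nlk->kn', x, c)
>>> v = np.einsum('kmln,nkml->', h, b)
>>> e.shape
(7, 2)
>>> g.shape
(7, 17)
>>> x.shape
(7, 7, 7)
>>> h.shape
(7, 2, 7, 17)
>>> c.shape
(2, 7, 7)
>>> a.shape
(7, 7, 17)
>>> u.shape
(7, 7, 2)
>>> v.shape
()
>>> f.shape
(17, 2)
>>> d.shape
(7, 7, 7)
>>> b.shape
(17, 7, 2, 7)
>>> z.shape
(7, 2)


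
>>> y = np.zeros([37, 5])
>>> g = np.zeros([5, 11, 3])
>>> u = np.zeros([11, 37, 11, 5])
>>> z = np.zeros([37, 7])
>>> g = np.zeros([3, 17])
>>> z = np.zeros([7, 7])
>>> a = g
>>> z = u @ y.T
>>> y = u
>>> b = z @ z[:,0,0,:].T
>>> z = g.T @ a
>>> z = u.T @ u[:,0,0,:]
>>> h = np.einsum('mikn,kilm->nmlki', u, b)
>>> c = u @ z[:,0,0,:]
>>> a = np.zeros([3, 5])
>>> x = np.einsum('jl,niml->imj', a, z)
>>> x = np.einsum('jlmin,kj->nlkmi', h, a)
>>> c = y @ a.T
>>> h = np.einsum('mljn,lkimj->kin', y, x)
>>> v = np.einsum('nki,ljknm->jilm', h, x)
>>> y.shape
(11, 37, 11, 5)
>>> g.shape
(3, 17)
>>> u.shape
(11, 37, 11, 5)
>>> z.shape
(5, 11, 37, 5)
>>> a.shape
(3, 5)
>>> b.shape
(11, 37, 11, 11)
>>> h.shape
(11, 3, 5)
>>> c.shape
(11, 37, 11, 3)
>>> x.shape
(37, 11, 3, 11, 11)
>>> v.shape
(11, 5, 37, 11)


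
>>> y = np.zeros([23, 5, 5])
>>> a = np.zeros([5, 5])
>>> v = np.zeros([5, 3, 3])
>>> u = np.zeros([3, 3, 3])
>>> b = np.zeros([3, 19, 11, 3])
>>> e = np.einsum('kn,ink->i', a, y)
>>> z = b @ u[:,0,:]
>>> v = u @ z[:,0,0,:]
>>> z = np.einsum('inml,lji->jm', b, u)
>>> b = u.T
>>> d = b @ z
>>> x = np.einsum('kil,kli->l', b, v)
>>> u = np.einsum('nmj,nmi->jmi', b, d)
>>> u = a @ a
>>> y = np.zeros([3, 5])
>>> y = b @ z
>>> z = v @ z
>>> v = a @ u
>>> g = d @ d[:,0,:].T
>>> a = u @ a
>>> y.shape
(3, 3, 11)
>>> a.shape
(5, 5)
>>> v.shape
(5, 5)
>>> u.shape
(5, 5)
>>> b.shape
(3, 3, 3)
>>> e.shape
(23,)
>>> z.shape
(3, 3, 11)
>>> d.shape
(3, 3, 11)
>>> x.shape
(3,)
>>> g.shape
(3, 3, 3)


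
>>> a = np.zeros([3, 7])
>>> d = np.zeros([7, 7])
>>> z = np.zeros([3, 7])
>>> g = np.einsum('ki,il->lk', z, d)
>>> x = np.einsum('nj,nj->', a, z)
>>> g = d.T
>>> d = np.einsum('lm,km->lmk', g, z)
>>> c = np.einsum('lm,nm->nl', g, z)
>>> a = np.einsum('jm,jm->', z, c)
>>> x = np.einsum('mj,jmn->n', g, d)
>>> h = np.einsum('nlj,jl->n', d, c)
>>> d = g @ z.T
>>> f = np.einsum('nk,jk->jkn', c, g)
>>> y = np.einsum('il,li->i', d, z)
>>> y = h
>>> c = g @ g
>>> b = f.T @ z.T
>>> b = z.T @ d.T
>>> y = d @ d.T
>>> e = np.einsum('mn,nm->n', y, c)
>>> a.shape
()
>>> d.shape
(7, 3)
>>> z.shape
(3, 7)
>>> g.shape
(7, 7)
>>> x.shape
(3,)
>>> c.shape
(7, 7)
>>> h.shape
(7,)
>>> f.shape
(7, 7, 3)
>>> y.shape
(7, 7)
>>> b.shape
(7, 7)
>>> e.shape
(7,)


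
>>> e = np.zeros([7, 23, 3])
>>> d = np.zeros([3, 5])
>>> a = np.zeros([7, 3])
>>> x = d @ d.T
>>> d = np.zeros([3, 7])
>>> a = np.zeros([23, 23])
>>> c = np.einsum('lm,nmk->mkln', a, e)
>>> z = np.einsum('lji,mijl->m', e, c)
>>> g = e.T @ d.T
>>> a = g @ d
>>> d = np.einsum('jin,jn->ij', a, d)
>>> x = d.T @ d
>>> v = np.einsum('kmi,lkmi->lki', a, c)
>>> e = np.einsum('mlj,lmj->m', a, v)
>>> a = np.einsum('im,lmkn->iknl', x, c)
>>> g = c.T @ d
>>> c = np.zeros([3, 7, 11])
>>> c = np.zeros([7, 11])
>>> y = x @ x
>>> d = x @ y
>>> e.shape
(3,)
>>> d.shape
(3, 3)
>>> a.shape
(3, 23, 7, 23)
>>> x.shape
(3, 3)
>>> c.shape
(7, 11)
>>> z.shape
(23,)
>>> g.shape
(7, 23, 3, 3)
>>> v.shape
(23, 3, 7)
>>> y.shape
(3, 3)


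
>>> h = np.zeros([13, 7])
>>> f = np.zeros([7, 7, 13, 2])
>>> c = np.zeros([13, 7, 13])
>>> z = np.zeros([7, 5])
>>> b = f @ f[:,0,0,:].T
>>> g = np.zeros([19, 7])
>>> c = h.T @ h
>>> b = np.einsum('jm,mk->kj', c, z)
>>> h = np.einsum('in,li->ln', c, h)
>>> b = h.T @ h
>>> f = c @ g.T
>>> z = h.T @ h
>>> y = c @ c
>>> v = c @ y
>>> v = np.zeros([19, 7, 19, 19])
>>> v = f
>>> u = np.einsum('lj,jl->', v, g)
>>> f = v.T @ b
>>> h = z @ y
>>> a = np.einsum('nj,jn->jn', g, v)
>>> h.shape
(7, 7)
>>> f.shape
(19, 7)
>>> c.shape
(7, 7)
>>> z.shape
(7, 7)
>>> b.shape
(7, 7)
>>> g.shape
(19, 7)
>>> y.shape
(7, 7)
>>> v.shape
(7, 19)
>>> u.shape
()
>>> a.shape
(7, 19)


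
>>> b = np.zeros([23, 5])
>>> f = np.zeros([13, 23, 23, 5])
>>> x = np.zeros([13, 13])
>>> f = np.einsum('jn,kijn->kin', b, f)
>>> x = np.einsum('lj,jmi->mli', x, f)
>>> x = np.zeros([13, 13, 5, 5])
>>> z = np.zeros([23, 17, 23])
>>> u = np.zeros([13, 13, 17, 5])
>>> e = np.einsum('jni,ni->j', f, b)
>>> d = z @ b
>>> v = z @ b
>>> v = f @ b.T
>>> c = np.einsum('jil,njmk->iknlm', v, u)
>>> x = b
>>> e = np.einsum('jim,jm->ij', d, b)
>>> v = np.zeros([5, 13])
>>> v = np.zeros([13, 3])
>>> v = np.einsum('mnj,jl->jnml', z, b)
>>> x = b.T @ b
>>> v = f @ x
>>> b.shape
(23, 5)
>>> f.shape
(13, 23, 5)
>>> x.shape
(5, 5)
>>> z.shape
(23, 17, 23)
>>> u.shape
(13, 13, 17, 5)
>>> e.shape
(17, 23)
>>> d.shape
(23, 17, 5)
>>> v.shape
(13, 23, 5)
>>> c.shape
(23, 5, 13, 23, 17)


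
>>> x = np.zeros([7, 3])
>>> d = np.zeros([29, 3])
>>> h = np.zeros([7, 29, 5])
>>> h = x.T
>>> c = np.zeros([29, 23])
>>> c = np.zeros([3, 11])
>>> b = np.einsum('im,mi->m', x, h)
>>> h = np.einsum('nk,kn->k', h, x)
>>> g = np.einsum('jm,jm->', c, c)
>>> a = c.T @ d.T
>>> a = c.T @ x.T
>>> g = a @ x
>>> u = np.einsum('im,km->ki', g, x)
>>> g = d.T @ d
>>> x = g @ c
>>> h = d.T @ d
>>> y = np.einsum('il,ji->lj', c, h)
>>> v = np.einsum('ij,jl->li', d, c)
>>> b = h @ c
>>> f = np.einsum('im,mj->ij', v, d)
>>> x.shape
(3, 11)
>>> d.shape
(29, 3)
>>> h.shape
(3, 3)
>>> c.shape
(3, 11)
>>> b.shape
(3, 11)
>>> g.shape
(3, 3)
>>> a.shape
(11, 7)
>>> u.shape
(7, 11)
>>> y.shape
(11, 3)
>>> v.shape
(11, 29)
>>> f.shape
(11, 3)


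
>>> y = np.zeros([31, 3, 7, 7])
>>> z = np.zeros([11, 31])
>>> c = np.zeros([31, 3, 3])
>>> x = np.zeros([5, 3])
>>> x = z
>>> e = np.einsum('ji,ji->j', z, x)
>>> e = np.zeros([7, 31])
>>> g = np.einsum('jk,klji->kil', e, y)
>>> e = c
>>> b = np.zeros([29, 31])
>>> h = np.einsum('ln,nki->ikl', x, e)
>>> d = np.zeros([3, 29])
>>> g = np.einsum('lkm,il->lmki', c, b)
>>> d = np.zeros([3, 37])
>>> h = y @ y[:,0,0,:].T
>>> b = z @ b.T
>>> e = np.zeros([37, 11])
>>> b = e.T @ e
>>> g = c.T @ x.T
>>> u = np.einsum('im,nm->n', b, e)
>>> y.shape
(31, 3, 7, 7)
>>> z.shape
(11, 31)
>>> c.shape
(31, 3, 3)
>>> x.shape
(11, 31)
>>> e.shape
(37, 11)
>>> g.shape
(3, 3, 11)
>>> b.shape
(11, 11)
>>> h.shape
(31, 3, 7, 31)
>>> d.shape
(3, 37)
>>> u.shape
(37,)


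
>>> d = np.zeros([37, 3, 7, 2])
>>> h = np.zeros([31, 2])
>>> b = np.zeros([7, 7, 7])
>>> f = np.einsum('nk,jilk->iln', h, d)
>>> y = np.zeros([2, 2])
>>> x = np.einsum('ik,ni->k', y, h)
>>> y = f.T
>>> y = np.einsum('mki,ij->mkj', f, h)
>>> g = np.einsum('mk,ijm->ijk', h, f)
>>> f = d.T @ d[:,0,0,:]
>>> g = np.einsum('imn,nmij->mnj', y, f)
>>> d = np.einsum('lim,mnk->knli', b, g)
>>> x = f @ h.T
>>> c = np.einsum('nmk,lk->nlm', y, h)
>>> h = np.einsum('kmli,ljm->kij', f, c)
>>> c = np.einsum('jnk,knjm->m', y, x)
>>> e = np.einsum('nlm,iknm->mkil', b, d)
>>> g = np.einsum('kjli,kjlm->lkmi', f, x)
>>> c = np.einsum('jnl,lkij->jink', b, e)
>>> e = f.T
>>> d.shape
(2, 2, 7, 7)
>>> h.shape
(2, 2, 31)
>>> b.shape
(7, 7, 7)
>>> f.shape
(2, 7, 3, 2)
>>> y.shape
(3, 7, 2)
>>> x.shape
(2, 7, 3, 31)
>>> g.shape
(3, 2, 31, 2)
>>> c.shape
(7, 2, 7, 2)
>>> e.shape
(2, 3, 7, 2)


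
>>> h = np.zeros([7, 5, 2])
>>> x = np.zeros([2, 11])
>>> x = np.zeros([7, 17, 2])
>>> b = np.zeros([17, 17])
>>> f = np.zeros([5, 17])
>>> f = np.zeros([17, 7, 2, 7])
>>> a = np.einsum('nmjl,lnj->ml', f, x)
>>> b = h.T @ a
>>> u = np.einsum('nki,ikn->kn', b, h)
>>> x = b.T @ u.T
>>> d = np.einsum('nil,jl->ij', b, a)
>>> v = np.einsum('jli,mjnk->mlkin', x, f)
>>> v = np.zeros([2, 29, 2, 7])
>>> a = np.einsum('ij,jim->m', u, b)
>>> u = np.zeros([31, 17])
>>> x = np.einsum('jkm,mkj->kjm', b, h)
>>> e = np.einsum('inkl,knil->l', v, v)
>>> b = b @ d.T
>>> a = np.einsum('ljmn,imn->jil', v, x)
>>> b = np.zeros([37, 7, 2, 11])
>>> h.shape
(7, 5, 2)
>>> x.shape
(5, 2, 7)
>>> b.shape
(37, 7, 2, 11)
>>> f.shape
(17, 7, 2, 7)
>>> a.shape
(29, 5, 2)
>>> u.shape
(31, 17)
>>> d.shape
(5, 7)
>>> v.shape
(2, 29, 2, 7)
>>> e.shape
(7,)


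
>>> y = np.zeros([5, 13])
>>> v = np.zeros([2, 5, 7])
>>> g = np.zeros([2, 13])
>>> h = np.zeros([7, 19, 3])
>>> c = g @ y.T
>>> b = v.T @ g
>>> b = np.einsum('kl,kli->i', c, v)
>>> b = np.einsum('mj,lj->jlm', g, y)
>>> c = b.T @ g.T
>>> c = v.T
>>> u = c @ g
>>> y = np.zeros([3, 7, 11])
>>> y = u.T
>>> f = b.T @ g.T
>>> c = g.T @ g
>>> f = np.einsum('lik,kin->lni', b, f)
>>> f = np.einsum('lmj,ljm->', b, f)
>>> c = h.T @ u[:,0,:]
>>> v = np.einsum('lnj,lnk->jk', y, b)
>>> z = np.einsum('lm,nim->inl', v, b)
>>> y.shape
(13, 5, 7)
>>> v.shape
(7, 2)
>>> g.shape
(2, 13)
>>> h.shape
(7, 19, 3)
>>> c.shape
(3, 19, 13)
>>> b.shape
(13, 5, 2)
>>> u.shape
(7, 5, 13)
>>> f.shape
()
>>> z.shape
(5, 13, 7)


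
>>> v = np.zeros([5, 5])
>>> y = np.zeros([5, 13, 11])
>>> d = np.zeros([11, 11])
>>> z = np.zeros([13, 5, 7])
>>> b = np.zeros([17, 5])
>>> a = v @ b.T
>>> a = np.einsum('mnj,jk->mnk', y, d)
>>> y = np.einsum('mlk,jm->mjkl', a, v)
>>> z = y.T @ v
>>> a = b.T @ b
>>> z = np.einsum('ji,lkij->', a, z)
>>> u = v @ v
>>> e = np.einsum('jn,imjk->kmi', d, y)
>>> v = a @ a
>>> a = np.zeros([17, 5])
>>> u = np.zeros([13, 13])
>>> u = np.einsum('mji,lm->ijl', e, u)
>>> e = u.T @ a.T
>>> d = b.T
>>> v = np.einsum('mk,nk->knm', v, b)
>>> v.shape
(5, 17, 5)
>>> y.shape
(5, 5, 11, 13)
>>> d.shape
(5, 17)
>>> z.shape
()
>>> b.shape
(17, 5)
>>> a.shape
(17, 5)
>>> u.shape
(5, 5, 13)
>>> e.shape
(13, 5, 17)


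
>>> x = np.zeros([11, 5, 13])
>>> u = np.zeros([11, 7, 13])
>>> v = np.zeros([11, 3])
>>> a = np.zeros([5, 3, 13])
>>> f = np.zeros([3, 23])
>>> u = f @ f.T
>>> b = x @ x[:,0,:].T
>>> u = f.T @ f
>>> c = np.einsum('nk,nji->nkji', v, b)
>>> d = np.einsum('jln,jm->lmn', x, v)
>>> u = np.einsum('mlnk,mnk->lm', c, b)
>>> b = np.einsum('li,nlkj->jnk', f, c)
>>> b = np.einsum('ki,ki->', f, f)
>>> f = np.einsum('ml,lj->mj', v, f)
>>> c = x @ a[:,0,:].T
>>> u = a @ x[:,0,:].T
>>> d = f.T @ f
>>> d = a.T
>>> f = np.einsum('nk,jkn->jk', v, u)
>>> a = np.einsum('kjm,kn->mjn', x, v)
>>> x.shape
(11, 5, 13)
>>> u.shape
(5, 3, 11)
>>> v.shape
(11, 3)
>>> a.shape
(13, 5, 3)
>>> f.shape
(5, 3)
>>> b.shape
()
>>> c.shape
(11, 5, 5)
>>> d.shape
(13, 3, 5)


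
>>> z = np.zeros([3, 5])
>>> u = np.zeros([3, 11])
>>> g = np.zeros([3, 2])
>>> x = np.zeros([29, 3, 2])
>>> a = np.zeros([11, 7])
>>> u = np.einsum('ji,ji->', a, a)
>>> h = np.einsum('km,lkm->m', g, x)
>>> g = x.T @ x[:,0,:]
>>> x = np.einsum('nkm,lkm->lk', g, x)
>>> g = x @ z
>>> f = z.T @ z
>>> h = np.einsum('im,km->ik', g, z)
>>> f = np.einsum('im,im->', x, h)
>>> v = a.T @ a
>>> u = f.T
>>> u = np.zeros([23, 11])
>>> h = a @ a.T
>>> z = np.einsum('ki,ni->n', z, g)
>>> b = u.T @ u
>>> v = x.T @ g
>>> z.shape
(29,)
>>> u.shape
(23, 11)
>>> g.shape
(29, 5)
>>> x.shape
(29, 3)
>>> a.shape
(11, 7)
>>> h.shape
(11, 11)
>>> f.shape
()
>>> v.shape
(3, 5)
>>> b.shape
(11, 11)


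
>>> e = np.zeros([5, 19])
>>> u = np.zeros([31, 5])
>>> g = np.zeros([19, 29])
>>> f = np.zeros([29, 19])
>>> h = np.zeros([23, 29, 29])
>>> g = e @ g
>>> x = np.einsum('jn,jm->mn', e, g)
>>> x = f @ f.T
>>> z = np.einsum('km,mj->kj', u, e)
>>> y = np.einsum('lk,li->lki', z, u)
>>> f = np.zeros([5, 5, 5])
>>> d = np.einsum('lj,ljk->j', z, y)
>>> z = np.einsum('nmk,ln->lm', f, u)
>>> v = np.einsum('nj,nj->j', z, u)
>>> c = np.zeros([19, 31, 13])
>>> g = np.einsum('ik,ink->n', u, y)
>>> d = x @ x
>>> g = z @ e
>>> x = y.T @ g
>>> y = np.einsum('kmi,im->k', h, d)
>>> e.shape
(5, 19)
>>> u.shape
(31, 5)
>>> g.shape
(31, 19)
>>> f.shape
(5, 5, 5)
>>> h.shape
(23, 29, 29)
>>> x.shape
(5, 19, 19)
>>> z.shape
(31, 5)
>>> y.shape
(23,)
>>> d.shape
(29, 29)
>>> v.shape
(5,)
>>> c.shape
(19, 31, 13)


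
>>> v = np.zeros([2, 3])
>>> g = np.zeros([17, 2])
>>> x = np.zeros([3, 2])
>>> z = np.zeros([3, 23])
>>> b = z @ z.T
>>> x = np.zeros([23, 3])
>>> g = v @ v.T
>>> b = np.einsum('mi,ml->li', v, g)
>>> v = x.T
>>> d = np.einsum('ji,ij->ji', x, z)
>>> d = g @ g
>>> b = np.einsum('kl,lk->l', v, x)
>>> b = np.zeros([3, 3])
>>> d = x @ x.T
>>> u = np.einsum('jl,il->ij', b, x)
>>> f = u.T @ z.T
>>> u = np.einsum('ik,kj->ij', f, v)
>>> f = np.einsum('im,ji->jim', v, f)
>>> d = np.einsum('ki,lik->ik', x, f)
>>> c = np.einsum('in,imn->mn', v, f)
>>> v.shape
(3, 23)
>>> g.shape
(2, 2)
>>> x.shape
(23, 3)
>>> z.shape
(3, 23)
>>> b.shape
(3, 3)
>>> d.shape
(3, 23)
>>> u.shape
(3, 23)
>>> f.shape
(3, 3, 23)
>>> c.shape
(3, 23)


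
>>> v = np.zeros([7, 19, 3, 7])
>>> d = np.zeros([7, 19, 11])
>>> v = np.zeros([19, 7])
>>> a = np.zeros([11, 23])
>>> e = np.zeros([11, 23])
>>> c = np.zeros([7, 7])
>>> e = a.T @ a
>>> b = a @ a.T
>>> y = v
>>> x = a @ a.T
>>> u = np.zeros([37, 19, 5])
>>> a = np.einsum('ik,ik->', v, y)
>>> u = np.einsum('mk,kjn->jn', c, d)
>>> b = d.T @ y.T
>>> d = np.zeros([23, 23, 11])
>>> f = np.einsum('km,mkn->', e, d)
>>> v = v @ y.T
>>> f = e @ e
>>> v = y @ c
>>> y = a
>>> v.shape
(19, 7)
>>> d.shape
(23, 23, 11)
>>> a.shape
()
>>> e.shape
(23, 23)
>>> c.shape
(7, 7)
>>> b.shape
(11, 19, 19)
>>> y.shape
()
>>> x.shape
(11, 11)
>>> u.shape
(19, 11)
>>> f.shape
(23, 23)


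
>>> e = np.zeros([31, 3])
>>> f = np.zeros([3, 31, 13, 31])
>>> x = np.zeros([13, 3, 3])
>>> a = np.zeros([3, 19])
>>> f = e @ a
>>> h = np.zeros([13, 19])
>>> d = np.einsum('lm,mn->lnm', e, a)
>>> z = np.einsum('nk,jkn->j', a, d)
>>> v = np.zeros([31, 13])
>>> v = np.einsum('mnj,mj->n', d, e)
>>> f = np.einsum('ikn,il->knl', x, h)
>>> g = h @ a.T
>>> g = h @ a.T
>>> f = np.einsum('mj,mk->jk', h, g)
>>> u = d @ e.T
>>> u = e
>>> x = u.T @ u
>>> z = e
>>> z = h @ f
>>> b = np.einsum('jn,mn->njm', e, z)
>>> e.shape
(31, 3)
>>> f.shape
(19, 3)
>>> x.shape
(3, 3)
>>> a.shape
(3, 19)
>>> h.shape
(13, 19)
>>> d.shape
(31, 19, 3)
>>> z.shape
(13, 3)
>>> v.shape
(19,)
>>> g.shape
(13, 3)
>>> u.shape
(31, 3)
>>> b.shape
(3, 31, 13)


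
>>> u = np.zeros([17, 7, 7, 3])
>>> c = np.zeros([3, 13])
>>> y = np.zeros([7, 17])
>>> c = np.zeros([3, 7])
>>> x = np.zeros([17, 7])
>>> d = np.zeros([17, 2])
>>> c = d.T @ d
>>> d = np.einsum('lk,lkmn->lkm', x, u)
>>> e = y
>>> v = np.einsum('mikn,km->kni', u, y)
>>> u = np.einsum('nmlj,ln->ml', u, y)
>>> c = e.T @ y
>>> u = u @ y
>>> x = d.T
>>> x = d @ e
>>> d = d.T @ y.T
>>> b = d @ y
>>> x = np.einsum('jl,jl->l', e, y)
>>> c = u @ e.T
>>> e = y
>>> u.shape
(7, 17)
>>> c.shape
(7, 7)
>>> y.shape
(7, 17)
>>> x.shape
(17,)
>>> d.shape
(7, 7, 7)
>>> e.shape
(7, 17)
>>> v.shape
(7, 3, 7)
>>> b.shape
(7, 7, 17)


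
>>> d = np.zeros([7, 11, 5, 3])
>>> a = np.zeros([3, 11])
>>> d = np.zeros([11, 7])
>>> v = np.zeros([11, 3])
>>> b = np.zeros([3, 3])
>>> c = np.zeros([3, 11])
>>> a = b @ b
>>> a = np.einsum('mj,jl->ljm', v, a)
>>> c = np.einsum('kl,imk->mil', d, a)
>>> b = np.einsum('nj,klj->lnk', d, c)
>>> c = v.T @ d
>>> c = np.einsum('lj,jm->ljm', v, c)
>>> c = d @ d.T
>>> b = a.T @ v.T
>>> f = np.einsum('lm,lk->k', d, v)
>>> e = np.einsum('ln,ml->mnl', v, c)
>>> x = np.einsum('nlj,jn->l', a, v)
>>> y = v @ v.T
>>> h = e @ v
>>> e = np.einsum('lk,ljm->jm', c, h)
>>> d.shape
(11, 7)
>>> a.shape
(3, 3, 11)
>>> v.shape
(11, 3)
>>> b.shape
(11, 3, 11)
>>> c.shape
(11, 11)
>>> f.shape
(3,)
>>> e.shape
(3, 3)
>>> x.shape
(3,)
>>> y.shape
(11, 11)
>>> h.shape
(11, 3, 3)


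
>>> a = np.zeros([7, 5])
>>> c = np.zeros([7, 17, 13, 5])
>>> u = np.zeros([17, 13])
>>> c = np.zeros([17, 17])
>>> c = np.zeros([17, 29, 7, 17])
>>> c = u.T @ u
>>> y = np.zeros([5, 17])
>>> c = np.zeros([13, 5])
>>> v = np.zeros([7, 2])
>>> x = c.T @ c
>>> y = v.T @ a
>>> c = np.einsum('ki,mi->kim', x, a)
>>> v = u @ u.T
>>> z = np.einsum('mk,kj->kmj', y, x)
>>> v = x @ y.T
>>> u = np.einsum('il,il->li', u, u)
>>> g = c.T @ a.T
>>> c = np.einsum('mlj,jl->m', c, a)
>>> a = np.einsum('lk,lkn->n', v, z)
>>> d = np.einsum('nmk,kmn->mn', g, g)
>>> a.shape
(5,)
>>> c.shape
(5,)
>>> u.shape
(13, 17)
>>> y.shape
(2, 5)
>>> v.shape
(5, 2)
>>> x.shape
(5, 5)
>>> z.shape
(5, 2, 5)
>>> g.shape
(7, 5, 7)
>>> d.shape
(5, 7)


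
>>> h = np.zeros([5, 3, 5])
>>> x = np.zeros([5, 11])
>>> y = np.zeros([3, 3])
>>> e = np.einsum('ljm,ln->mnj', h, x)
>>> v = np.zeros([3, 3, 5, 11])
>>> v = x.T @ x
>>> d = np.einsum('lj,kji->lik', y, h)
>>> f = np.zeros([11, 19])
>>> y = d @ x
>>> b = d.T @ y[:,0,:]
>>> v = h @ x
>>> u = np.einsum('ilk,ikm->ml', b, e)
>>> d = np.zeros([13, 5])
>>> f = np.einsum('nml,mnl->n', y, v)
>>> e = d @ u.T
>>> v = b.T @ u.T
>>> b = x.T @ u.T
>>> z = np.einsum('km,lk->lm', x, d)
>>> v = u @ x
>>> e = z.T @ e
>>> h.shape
(5, 3, 5)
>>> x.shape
(5, 11)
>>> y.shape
(3, 5, 11)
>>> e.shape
(11, 3)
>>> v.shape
(3, 11)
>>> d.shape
(13, 5)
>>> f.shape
(3,)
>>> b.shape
(11, 3)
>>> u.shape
(3, 5)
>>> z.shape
(13, 11)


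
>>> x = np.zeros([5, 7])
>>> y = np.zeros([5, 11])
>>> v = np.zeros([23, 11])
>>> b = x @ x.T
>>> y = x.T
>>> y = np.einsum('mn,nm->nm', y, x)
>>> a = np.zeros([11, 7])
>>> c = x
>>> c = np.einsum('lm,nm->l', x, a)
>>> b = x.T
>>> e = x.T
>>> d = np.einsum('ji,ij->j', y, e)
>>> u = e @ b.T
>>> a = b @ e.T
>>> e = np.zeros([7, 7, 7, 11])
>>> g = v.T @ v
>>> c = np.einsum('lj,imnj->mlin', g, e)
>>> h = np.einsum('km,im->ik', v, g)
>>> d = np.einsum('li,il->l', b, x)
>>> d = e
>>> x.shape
(5, 7)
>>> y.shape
(5, 7)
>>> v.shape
(23, 11)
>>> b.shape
(7, 5)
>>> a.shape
(7, 7)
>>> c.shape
(7, 11, 7, 7)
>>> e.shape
(7, 7, 7, 11)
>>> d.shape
(7, 7, 7, 11)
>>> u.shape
(7, 7)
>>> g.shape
(11, 11)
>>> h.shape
(11, 23)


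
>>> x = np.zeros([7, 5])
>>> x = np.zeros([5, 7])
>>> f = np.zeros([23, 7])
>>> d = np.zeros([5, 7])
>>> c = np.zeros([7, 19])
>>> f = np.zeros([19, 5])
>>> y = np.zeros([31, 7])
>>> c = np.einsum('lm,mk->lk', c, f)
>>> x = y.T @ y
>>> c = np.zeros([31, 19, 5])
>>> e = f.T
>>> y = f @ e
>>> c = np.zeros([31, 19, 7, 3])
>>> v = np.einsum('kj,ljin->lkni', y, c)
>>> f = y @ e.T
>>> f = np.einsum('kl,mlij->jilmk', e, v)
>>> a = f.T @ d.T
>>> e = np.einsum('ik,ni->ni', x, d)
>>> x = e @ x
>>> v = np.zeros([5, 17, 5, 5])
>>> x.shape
(5, 7)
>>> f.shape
(7, 3, 19, 31, 5)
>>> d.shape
(5, 7)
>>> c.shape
(31, 19, 7, 3)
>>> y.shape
(19, 19)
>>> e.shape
(5, 7)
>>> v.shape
(5, 17, 5, 5)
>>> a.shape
(5, 31, 19, 3, 5)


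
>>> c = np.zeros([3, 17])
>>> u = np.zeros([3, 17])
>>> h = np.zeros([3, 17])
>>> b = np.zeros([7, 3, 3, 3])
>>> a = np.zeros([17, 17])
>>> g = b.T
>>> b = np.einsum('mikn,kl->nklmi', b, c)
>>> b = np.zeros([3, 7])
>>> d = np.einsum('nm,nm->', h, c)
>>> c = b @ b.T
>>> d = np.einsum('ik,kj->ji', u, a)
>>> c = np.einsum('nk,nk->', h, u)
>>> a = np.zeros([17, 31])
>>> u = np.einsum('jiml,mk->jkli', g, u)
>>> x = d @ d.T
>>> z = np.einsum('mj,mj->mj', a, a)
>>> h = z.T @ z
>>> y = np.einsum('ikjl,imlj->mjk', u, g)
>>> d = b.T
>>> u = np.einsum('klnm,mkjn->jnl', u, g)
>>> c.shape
()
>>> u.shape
(3, 7, 17)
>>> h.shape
(31, 31)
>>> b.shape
(3, 7)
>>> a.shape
(17, 31)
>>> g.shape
(3, 3, 3, 7)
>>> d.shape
(7, 3)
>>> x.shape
(17, 17)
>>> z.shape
(17, 31)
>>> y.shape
(3, 7, 17)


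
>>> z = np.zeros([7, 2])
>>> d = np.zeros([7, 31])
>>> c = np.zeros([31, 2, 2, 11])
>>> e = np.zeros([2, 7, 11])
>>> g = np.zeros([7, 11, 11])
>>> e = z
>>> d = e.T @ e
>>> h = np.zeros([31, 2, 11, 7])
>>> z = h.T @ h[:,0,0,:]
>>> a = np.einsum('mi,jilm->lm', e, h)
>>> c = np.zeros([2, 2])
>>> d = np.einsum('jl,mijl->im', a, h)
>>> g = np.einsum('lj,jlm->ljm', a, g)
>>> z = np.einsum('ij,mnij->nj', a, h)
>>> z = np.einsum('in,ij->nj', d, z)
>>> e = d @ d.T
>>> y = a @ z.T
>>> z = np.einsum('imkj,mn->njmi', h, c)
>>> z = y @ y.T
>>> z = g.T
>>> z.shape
(11, 7, 11)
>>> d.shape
(2, 31)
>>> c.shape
(2, 2)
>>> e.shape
(2, 2)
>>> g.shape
(11, 7, 11)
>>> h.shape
(31, 2, 11, 7)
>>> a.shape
(11, 7)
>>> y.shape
(11, 31)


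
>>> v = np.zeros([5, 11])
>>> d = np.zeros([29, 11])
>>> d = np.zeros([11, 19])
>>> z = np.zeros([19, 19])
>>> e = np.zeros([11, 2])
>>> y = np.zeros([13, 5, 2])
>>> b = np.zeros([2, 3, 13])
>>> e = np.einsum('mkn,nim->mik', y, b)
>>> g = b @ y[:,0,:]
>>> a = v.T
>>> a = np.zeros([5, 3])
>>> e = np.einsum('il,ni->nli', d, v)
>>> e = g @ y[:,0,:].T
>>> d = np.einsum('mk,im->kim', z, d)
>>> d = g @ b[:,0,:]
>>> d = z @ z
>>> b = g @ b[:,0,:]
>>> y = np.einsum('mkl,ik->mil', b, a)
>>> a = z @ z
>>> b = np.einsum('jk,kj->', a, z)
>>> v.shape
(5, 11)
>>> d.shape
(19, 19)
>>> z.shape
(19, 19)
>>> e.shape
(2, 3, 13)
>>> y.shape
(2, 5, 13)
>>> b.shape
()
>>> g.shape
(2, 3, 2)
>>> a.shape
(19, 19)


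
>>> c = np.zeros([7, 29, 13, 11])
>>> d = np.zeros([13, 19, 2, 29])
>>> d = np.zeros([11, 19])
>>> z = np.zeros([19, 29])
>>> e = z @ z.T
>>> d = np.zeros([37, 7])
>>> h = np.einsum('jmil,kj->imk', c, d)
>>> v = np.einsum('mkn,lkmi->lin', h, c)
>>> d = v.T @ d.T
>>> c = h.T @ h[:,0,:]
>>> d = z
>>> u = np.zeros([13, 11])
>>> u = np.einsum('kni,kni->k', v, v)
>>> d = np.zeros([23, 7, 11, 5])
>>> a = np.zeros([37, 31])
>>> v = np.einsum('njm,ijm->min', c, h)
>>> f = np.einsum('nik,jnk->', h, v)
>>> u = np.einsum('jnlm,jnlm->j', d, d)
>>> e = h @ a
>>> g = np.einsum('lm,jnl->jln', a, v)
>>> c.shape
(37, 29, 37)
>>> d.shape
(23, 7, 11, 5)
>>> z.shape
(19, 29)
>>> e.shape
(13, 29, 31)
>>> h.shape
(13, 29, 37)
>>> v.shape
(37, 13, 37)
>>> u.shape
(23,)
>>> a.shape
(37, 31)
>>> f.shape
()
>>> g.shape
(37, 37, 13)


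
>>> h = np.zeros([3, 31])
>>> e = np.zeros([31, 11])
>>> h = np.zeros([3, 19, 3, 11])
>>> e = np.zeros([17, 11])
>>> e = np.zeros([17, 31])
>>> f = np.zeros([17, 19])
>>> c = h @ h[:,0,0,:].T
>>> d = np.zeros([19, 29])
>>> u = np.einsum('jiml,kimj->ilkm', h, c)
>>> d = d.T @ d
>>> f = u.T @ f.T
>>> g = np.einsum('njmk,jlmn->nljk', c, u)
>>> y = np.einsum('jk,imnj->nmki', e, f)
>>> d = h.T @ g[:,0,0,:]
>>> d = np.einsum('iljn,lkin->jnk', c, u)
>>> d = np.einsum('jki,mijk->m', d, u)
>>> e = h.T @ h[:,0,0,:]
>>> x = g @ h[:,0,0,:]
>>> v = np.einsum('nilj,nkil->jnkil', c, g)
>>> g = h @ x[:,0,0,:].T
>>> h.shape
(3, 19, 3, 11)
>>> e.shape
(11, 3, 19, 11)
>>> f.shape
(3, 3, 11, 17)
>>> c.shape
(3, 19, 3, 3)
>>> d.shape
(19,)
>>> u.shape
(19, 11, 3, 3)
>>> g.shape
(3, 19, 3, 3)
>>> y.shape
(11, 3, 31, 3)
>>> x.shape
(3, 11, 19, 11)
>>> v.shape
(3, 3, 11, 19, 3)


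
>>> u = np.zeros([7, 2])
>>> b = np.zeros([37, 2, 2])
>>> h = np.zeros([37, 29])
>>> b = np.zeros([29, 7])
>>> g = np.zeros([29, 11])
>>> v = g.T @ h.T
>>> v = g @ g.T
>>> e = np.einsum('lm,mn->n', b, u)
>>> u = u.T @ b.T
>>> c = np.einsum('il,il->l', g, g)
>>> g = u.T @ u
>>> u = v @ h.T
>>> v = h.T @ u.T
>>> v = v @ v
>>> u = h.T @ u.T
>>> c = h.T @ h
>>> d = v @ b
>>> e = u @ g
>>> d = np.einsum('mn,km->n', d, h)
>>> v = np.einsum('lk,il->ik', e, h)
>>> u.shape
(29, 29)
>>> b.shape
(29, 7)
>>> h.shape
(37, 29)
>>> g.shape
(29, 29)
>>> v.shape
(37, 29)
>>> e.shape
(29, 29)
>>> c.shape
(29, 29)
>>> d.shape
(7,)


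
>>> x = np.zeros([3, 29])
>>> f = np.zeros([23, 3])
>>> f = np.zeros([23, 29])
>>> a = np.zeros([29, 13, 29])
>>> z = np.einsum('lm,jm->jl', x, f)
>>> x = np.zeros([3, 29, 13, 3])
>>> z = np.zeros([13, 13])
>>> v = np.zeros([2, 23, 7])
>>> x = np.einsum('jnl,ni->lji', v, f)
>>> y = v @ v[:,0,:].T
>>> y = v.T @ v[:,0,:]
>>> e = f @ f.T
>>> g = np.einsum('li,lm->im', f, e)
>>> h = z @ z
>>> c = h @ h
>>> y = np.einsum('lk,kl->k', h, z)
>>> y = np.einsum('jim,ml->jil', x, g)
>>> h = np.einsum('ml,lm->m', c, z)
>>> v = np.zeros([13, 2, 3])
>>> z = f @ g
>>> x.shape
(7, 2, 29)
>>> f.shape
(23, 29)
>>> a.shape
(29, 13, 29)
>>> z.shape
(23, 23)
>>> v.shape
(13, 2, 3)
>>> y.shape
(7, 2, 23)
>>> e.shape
(23, 23)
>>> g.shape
(29, 23)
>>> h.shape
(13,)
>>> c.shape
(13, 13)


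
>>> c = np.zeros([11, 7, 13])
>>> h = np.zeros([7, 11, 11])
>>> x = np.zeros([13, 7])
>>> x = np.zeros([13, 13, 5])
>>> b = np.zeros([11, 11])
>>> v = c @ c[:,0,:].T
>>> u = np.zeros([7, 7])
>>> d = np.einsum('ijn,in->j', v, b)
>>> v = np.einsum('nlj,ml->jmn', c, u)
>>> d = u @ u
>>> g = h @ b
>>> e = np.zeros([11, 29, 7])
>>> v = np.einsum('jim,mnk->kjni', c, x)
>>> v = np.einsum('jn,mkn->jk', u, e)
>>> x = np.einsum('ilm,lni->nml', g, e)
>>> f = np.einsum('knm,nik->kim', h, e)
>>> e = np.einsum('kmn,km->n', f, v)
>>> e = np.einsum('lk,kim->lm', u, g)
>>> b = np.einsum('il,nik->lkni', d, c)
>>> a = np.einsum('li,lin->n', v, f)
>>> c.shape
(11, 7, 13)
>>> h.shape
(7, 11, 11)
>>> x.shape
(29, 11, 11)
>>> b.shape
(7, 13, 11, 7)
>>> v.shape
(7, 29)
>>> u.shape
(7, 7)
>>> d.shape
(7, 7)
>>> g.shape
(7, 11, 11)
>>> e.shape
(7, 11)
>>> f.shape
(7, 29, 11)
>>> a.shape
(11,)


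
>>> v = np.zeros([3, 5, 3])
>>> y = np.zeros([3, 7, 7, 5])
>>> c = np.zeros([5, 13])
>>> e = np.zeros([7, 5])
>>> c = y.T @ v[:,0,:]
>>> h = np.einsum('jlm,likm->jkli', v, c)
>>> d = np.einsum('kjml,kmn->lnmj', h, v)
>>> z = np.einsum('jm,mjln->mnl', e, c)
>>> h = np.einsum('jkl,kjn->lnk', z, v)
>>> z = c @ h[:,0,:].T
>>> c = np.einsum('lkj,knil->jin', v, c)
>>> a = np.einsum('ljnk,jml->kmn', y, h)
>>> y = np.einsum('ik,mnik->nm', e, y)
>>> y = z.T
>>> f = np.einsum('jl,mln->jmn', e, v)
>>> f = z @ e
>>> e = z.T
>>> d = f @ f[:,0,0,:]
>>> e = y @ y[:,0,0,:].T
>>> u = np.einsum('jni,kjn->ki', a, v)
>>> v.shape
(3, 5, 3)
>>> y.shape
(7, 7, 7, 5)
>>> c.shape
(3, 7, 7)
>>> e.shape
(7, 7, 7, 7)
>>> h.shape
(7, 3, 3)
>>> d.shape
(5, 7, 7, 5)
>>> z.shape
(5, 7, 7, 7)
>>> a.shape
(5, 3, 7)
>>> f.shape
(5, 7, 7, 5)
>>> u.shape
(3, 7)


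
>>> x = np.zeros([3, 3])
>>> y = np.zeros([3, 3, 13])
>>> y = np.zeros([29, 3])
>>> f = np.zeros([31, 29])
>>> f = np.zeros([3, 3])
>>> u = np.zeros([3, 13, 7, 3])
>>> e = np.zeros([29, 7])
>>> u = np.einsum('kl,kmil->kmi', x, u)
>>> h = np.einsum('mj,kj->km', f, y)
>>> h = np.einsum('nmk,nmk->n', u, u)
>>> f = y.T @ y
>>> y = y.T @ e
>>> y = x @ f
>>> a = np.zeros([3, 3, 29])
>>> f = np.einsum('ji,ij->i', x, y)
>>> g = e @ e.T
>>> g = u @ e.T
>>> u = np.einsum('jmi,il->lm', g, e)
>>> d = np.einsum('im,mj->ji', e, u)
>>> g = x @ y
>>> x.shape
(3, 3)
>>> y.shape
(3, 3)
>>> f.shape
(3,)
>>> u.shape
(7, 13)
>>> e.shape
(29, 7)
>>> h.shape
(3,)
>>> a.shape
(3, 3, 29)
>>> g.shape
(3, 3)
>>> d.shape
(13, 29)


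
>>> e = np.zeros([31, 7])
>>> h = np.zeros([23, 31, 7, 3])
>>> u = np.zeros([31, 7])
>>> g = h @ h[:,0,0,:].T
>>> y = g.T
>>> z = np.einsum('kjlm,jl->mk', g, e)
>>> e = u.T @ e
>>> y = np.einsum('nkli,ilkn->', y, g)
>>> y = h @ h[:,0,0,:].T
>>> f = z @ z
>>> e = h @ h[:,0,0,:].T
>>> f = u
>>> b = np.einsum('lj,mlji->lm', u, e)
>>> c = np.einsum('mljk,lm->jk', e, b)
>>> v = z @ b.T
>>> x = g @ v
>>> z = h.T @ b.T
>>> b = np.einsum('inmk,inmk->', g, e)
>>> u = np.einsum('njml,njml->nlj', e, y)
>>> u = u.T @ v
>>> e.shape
(23, 31, 7, 23)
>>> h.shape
(23, 31, 7, 3)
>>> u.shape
(31, 23, 31)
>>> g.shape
(23, 31, 7, 23)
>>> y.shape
(23, 31, 7, 23)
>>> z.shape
(3, 7, 31, 31)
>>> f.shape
(31, 7)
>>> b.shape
()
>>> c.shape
(7, 23)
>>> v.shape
(23, 31)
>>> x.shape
(23, 31, 7, 31)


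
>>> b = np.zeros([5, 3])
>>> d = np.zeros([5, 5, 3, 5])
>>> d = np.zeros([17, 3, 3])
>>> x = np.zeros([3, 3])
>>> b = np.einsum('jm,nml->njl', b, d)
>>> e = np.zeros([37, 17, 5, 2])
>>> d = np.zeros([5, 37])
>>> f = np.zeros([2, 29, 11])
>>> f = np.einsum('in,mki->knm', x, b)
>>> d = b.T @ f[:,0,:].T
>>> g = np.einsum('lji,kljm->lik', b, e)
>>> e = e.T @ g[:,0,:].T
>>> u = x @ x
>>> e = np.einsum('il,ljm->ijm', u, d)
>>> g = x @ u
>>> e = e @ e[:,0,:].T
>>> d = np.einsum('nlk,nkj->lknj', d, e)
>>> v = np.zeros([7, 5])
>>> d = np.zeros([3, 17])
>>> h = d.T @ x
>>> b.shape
(17, 5, 3)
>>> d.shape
(3, 17)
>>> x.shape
(3, 3)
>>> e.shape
(3, 5, 3)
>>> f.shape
(5, 3, 17)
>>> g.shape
(3, 3)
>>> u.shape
(3, 3)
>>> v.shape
(7, 5)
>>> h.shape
(17, 3)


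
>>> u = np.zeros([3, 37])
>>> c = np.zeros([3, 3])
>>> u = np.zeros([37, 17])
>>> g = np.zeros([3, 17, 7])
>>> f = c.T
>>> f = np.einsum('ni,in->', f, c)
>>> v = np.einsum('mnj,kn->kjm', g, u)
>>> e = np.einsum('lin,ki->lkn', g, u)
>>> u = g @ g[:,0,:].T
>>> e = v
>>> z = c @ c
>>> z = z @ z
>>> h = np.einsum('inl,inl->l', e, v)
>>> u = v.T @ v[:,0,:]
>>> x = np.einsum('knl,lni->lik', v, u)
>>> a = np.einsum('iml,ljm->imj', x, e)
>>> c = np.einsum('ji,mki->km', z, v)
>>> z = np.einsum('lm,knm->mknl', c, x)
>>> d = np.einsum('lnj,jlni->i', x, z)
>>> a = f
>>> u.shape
(3, 7, 3)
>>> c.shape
(7, 37)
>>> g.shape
(3, 17, 7)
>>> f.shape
()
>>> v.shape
(37, 7, 3)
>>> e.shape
(37, 7, 3)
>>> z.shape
(37, 3, 3, 7)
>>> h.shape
(3,)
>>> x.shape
(3, 3, 37)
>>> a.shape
()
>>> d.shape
(7,)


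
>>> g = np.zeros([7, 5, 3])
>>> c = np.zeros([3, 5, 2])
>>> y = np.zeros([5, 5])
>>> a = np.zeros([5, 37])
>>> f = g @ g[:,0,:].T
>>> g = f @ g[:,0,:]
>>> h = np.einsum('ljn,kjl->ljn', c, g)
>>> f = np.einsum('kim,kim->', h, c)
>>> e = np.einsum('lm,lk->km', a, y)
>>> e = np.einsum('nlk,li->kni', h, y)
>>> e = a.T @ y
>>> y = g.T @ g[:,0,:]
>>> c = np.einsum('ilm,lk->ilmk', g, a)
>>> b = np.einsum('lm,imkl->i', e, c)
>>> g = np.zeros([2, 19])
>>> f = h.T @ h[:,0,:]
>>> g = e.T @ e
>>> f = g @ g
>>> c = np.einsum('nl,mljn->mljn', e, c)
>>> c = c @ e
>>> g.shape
(5, 5)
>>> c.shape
(7, 5, 3, 5)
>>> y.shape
(3, 5, 3)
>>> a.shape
(5, 37)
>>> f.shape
(5, 5)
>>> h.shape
(3, 5, 2)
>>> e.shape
(37, 5)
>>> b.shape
(7,)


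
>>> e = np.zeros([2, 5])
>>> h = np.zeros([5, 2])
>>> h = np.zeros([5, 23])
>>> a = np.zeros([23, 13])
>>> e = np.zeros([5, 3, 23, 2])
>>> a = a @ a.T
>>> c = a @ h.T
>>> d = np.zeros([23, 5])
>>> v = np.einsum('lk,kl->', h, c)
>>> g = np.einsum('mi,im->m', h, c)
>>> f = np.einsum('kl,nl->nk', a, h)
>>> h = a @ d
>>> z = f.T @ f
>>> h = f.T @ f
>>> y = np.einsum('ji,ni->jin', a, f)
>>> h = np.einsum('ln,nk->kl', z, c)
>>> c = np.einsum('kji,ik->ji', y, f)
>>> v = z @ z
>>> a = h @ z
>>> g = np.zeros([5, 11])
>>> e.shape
(5, 3, 23, 2)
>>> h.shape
(5, 23)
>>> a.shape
(5, 23)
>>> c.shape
(23, 5)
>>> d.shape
(23, 5)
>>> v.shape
(23, 23)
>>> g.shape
(5, 11)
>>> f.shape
(5, 23)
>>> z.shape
(23, 23)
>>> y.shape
(23, 23, 5)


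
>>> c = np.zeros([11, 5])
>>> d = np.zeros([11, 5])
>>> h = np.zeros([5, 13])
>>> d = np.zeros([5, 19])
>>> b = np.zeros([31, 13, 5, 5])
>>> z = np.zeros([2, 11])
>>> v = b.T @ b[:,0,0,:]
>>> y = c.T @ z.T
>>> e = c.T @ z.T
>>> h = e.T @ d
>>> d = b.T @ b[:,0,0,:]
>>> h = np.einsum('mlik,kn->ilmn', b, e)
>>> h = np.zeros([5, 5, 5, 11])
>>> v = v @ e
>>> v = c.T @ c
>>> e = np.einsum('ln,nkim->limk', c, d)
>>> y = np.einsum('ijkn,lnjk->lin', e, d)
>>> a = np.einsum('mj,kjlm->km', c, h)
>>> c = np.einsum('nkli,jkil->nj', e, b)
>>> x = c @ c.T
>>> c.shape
(11, 31)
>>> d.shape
(5, 5, 13, 5)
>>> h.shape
(5, 5, 5, 11)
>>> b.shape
(31, 13, 5, 5)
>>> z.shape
(2, 11)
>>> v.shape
(5, 5)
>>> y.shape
(5, 11, 5)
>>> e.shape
(11, 13, 5, 5)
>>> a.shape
(5, 11)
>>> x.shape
(11, 11)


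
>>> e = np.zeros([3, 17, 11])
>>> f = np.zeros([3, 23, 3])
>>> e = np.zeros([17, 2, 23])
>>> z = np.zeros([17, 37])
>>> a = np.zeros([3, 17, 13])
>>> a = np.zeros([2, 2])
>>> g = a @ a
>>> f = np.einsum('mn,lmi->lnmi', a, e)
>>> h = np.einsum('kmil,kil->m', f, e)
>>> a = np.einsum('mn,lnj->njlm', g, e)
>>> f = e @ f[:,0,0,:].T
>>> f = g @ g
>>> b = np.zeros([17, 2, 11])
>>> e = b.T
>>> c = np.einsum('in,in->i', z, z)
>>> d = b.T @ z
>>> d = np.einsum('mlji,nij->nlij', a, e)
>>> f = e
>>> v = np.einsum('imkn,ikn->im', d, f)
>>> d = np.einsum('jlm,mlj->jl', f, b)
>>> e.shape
(11, 2, 17)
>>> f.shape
(11, 2, 17)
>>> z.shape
(17, 37)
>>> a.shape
(2, 23, 17, 2)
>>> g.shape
(2, 2)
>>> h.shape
(2,)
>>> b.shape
(17, 2, 11)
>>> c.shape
(17,)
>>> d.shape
(11, 2)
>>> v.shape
(11, 23)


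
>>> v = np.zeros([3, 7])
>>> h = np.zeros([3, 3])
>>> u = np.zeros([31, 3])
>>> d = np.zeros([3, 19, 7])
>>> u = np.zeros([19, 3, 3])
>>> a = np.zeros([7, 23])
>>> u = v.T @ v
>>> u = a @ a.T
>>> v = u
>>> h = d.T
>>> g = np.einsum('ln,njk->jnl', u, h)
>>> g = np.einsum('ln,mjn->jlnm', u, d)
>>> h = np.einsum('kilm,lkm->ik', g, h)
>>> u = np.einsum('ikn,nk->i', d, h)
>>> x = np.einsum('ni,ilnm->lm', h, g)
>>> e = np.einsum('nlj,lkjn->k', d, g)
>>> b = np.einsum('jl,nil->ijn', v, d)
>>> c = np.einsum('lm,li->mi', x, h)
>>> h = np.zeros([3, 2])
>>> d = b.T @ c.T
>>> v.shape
(7, 7)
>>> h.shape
(3, 2)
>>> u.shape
(3,)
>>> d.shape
(3, 7, 3)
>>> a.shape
(7, 23)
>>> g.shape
(19, 7, 7, 3)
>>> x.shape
(7, 3)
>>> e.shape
(7,)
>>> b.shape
(19, 7, 3)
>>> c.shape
(3, 19)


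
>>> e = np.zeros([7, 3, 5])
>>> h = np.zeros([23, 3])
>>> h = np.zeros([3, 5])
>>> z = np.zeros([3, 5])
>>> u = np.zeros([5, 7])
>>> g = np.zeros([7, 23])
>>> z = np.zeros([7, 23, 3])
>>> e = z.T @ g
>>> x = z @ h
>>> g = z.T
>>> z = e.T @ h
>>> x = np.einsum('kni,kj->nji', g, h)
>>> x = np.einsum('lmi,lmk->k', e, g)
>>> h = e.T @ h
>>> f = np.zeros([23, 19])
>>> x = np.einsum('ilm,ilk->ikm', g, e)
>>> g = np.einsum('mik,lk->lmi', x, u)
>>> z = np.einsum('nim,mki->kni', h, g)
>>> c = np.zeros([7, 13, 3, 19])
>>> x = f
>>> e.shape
(3, 23, 23)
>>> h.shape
(23, 23, 5)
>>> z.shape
(3, 23, 23)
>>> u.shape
(5, 7)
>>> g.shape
(5, 3, 23)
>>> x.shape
(23, 19)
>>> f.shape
(23, 19)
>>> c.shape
(7, 13, 3, 19)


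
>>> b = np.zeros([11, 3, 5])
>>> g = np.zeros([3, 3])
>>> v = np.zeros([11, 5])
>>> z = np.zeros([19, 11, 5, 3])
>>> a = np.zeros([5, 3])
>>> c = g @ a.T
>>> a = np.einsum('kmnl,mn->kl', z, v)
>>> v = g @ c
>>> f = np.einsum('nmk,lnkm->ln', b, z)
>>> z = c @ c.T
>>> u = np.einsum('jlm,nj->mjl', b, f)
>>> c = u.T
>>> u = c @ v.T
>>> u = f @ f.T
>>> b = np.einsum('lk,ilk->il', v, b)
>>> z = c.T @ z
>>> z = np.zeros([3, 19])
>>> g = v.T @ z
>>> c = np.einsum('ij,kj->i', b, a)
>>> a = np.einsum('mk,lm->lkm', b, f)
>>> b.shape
(11, 3)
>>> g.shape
(5, 19)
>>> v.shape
(3, 5)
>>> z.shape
(3, 19)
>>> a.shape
(19, 3, 11)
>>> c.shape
(11,)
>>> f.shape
(19, 11)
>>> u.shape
(19, 19)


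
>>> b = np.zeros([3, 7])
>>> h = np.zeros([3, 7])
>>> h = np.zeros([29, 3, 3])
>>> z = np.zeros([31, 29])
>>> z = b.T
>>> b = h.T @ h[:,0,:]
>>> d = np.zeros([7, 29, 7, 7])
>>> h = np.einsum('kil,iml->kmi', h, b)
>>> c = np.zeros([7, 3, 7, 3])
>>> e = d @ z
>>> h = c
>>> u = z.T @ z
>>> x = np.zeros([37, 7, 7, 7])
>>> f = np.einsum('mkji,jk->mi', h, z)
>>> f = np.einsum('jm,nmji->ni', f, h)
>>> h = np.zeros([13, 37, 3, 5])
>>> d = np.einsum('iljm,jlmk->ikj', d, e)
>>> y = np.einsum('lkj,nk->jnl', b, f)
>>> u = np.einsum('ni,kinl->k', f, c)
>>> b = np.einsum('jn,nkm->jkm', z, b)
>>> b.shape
(7, 3, 3)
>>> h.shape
(13, 37, 3, 5)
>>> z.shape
(7, 3)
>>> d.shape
(7, 3, 7)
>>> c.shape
(7, 3, 7, 3)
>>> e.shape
(7, 29, 7, 3)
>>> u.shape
(7,)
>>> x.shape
(37, 7, 7, 7)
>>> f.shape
(7, 3)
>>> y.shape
(3, 7, 3)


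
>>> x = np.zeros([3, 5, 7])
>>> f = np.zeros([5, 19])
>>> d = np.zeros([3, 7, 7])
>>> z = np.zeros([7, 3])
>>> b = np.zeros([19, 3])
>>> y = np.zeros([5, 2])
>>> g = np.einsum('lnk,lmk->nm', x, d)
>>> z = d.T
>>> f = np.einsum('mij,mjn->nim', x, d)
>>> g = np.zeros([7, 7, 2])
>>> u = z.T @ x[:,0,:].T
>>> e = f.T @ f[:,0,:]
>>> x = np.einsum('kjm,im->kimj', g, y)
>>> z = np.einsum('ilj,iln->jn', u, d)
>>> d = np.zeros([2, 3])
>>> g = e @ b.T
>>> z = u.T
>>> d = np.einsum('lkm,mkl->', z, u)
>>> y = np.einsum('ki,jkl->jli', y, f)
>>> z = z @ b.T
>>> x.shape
(7, 5, 2, 7)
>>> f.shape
(7, 5, 3)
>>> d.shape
()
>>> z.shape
(3, 7, 19)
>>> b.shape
(19, 3)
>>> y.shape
(7, 3, 2)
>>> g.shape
(3, 5, 19)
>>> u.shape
(3, 7, 3)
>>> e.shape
(3, 5, 3)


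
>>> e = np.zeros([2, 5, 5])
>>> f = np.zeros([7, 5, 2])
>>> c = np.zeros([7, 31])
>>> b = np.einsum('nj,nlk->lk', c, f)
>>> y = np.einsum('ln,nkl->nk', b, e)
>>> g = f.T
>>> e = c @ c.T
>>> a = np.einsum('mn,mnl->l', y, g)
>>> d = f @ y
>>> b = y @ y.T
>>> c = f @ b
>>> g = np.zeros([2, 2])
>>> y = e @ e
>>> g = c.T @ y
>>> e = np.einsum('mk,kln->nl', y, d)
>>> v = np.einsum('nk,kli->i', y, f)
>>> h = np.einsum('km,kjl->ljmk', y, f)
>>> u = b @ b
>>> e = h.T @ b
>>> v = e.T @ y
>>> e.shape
(7, 7, 5, 2)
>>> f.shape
(7, 5, 2)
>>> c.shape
(7, 5, 2)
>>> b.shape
(2, 2)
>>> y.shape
(7, 7)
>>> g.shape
(2, 5, 7)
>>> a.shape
(7,)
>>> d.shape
(7, 5, 5)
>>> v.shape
(2, 5, 7, 7)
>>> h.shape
(2, 5, 7, 7)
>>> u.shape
(2, 2)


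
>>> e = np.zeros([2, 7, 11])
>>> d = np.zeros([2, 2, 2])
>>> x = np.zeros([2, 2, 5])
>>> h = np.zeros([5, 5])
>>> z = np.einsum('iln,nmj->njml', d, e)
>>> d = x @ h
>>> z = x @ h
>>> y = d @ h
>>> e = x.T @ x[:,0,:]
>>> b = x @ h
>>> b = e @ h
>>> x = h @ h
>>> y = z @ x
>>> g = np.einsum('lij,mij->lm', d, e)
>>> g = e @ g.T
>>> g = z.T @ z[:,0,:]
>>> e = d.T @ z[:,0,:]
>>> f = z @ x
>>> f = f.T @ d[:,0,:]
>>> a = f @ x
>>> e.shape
(5, 2, 5)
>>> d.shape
(2, 2, 5)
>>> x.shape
(5, 5)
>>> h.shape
(5, 5)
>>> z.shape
(2, 2, 5)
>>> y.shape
(2, 2, 5)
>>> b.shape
(5, 2, 5)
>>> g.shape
(5, 2, 5)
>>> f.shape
(5, 2, 5)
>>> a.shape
(5, 2, 5)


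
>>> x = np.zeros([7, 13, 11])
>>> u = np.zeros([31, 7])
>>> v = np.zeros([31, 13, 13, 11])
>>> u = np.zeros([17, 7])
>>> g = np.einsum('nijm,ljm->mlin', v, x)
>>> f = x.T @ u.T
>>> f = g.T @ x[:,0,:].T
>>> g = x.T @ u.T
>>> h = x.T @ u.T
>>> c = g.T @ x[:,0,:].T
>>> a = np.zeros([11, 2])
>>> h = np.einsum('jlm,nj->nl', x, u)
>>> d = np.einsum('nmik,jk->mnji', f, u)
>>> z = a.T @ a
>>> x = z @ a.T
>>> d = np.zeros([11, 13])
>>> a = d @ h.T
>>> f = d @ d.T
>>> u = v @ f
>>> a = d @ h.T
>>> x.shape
(2, 11)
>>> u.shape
(31, 13, 13, 11)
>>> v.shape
(31, 13, 13, 11)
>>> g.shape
(11, 13, 17)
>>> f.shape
(11, 11)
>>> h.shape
(17, 13)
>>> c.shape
(17, 13, 7)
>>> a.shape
(11, 17)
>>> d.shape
(11, 13)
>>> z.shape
(2, 2)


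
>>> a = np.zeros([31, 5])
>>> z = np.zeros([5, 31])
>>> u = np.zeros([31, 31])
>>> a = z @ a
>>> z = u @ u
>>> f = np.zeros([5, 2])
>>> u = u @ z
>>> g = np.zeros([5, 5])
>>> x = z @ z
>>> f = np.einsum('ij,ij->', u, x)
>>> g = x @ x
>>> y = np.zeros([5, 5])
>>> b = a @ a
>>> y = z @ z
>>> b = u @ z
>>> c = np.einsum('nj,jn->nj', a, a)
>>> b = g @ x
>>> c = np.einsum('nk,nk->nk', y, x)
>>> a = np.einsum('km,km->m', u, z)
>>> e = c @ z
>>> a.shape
(31,)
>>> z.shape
(31, 31)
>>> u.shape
(31, 31)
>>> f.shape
()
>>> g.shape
(31, 31)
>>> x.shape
(31, 31)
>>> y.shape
(31, 31)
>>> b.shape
(31, 31)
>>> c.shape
(31, 31)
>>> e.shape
(31, 31)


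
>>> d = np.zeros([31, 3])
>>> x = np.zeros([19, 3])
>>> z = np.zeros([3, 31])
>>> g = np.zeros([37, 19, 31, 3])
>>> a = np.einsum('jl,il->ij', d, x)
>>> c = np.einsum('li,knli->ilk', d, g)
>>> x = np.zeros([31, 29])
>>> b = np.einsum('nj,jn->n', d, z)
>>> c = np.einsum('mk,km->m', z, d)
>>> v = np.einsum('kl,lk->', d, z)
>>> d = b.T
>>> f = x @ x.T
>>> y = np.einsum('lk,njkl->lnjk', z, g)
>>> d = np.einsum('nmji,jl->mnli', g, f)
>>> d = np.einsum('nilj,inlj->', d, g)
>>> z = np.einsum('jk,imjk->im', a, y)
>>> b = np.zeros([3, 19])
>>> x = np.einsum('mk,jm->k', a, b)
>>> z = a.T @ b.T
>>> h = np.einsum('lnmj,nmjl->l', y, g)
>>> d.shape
()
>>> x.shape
(31,)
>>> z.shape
(31, 3)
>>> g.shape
(37, 19, 31, 3)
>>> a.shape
(19, 31)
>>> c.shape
(3,)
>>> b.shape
(3, 19)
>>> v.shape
()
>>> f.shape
(31, 31)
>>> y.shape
(3, 37, 19, 31)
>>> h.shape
(3,)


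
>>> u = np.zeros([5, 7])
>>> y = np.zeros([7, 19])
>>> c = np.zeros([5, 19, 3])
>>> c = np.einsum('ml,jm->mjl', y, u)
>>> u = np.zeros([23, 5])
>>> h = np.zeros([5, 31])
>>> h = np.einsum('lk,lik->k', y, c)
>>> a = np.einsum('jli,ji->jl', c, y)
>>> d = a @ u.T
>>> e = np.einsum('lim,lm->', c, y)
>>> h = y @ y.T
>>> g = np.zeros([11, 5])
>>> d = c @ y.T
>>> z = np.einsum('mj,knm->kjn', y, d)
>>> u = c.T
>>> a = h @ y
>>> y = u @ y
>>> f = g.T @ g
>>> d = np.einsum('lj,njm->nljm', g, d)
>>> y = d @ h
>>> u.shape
(19, 5, 7)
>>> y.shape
(7, 11, 5, 7)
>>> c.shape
(7, 5, 19)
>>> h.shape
(7, 7)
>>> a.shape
(7, 19)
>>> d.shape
(7, 11, 5, 7)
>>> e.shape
()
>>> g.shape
(11, 5)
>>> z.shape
(7, 19, 5)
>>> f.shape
(5, 5)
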